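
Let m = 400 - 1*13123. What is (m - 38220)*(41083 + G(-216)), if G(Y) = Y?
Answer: -2081887581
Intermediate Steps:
m = -12723 (m = 400 - 13123 = -12723)
(m - 38220)*(41083 + G(-216)) = (-12723 - 38220)*(41083 - 216) = -50943*40867 = -2081887581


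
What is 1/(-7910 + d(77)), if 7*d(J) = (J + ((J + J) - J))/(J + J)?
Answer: -7/55369 ≈ -0.00012642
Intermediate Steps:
d(J) = ⅐ (d(J) = ((J + ((J + J) - J))/(J + J))/7 = ((J + (2*J - J))/((2*J)))/7 = ((J + J)*(1/(2*J)))/7 = ((2*J)*(1/(2*J)))/7 = (⅐)*1 = ⅐)
1/(-7910 + d(77)) = 1/(-7910 + ⅐) = 1/(-55369/7) = -7/55369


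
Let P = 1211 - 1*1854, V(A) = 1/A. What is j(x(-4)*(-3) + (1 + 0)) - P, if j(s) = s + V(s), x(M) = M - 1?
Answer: 10545/16 ≈ 659.06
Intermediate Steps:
x(M) = -1 + M
P = -643 (P = 1211 - 1854 = -643)
j(s) = s + 1/s
j(x(-4)*(-3) + (1 + 0)) - P = (((-1 - 4)*(-3) + (1 + 0)) + 1/((-1 - 4)*(-3) + (1 + 0))) - 1*(-643) = ((-5*(-3) + 1) + 1/(-5*(-3) + 1)) + 643 = ((15 + 1) + 1/(15 + 1)) + 643 = (16 + 1/16) + 643 = 257/16 + 643 = 10545/16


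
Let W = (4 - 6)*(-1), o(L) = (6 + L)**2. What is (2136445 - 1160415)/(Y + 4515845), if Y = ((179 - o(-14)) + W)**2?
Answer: 488015/2264767 ≈ 0.21548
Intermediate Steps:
W = 2 (W = -2*(-1) = 2)
Y = 13689 (Y = ((179 - (6 - 14)**2) + 2)**2 = ((179 - 1*(-8)**2) + 2)**2 = ((179 - 1*64) + 2)**2 = ((179 - 64) + 2)**2 = (115 + 2)**2 = 117**2 = 13689)
(2136445 - 1160415)/(Y + 4515845) = (2136445 - 1160415)/(13689 + 4515845) = 976030/4529534 = 976030*(1/4529534) = 488015/2264767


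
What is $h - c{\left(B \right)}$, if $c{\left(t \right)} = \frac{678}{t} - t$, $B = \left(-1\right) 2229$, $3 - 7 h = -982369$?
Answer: $\frac{718310949}{5201} \approx 1.3811 \cdot 10^{5}$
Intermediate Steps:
$h = \frac{982372}{7}$ ($h = \frac{3}{7} - - \frac{982369}{7} = \frac{3}{7} + \frac{982369}{7} = \frac{982372}{7} \approx 1.4034 \cdot 10^{5}$)
$B = -2229$
$c{\left(t \right)} = - t + \frac{678}{t}$
$h - c{\left(B \right)} = \frac{982372}{7} - \left(\left(-1\right) \left(-2229\right) + \frac{678}{-2229}\right) = \frac{982372}{7} - \left(2229 + 678 \left(- \frac{1}{2229}\right)\right) = \frac{982372}{7} - \left(2229 - \frac{226}{743}\right) = \frac{982372}{7} - \frac{1655921}{743} = \frac{718310949}{5201}$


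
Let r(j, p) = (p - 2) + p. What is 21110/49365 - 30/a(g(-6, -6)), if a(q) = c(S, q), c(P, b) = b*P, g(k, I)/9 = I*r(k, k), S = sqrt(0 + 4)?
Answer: 37577/92148 ≈ 0.40779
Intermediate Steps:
r(j, p) = -2 + 2*p (r(j, p) = (-2 + p) + p = -2 + 2*p)
S = 2 (S = sqrt(4) = 2)
g(k, I) = 9*I*(-2 + 2*k) (g(k, I) = 9*(I*(-2 + 2*k)) = 9*I*(-2 + 2*k))
c(P, b) = P*b
a(q) = 2*q
21110/49365 - 30/a(g(-6, -6)) = 21110/49365 - 30*(-1/(216*(-1 - 6))) = 21110*(1/49365) - 30/(2*(18*(-6)*(-7))) = 4222/9873 - 30/(2*756) = 4222/9873 - 30/1512 = 4222/9873 - 30*1/1512 = 4222/9873 - 5/252 = 37577/92148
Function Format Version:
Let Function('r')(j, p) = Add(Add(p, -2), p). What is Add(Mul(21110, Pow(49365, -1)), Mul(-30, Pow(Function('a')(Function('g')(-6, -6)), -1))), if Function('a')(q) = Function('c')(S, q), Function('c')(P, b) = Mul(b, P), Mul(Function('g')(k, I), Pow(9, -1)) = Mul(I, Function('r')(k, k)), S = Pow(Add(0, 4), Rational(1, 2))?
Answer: Rational(37577, 92148) ≈ 0.40779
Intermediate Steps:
Function('r')(j, p) = Add(-2, Mul(2, p)) (Function('r')(j, p) = Add(Add(-2, p), p) = Add(-2, Mul(2, p)))
S = 2 (S = Pow(4, Rational(1, 2)) = 2)
Function('g')(k, I) = Mul(9, I, Add(-2, Mul(2, k))) (Function('g')(k, I) = Mul(9, Mul(I, Add(-2, Mul(2, k)))) = Mul(9, I, Add(-2, Mul(2, k))))
Function('c')(P, b) = Mul(P, b)
Function('a')(q) = Mul(2, q)
Add(Mul(21110, Pow(49365, -1)), Mul(-30, Pow(Function('a')(Function('g')(-6, -6)), -1))) = Add(Mul(21110, Pow(49365, -1)), Mul(-30, Pow(Mul(2, Mul(18, -6, Add(-1, -6))), -1))) = Add(Mul(21110, Rational(1, 49365)), Mul(-30, Pow(Mul(2, Mul(18, -6, -7)), -1))) = Add(Rational(4222, 9873), Mul(-30, Pow(Mul(2, 756), -1))) = Add(Rational(4222, 9873), Mul(-30, Pow(1512, -1))) = Add(Rational(4222, 9873), Mul(-30, Rational(1, 1512))) = Add(Rational(4222, 9873), Rational(-5, 252)) = Rational(37577, 92148)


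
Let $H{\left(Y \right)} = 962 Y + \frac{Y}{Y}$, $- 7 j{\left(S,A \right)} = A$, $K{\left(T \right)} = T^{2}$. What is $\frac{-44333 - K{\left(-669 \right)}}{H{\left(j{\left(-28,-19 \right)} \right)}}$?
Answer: $- \frac{3443258}{18285} \approx -188.31$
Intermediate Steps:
$j{\left(S,A \right)} = - \frac{A}{7}$
$H{\left(Y \right)} = 1 + 962 Y$ ($H{\left(Y \right)} = 962 Y + 1 = 1 + 962 Y$)
$\frac{-44333 - K{\left(-669 \right)}}{H{\left(j{\left(-28,-19 \right)} \right)}} = \frac{-44333 - \left(-669\right)^{2}}{1 + 962 \left(\left(- \frac{1}{7}\right) \left(-19\right)\right)} = \frac{-44333 - 447561}{1 + 962 \cdot \frac{19}{7}} = \frac{-44333 - 447561}{1 + \frac{18278}{7}} = - \frac{491894}{\frac{18285}{7}} = \left(-491894\right) \frac{7}{18285} = - \frac{3443258}{18285}$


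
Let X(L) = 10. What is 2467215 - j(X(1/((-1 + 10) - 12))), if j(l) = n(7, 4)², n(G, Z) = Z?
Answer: 2467199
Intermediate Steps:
j(l) = 16 (j(l) = 4² = 16)
2467215 - j(X(1/((-1 + 10) - 12))) = 2467215 - 1*16 = 2467215 - 16 = 2467199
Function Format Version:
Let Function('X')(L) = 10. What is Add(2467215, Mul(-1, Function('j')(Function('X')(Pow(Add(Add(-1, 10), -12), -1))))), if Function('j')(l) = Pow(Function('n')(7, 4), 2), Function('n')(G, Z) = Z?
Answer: 2467199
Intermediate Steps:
Function('j')(l) = 16 (Function('j')(l) = Pow(4, 2) = 16)
Add(2467215, Mul(-1, Function('j')(Function('X')(Pow(Add(Add(-1, 10), -12), -1))))) = Add(2467215, Mul(-1, 16)) = Add(2467215, -16) = 2467199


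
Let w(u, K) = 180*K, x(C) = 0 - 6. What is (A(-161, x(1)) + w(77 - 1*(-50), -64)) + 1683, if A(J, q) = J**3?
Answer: -4183118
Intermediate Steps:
x(C) = -6
(A(-161, x(1)) + w(77 - 1*(-50), -64)) + 1683 = ((-161)**3 + 180*(-64)) + 1683 = (-4173281 - 11520) + 1683 = -4184801 + 1683 = -4183118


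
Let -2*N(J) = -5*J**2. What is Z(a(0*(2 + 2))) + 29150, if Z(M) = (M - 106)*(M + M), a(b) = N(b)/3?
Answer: 29150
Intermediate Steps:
N(J) = 5*J**2/2 (N(J) = -(-5)*J**2/2 = 5*J**2/2)
a(b) = 5*b**2/6 (a(b) = (5*b**2/2)/3 = (5*b**2/2)*(1/3) = 5*b**2/6)
Z(M) = 2*M*(-106 + M) (Z(M) = (-106 + M)*(2*M) = 2*M*(-106 + M))
Z(a(0*(2 + 2))) + 29150 = 2*(5*(0*(2 + 2))**2/6)*(-106 + 5*(0*(2 + 2))**2/6) + 29150 = 2*(5*(0*4)**2/6)*(-106 + 5*(0*4)**2/6) + 29150 = 2*((5/6)*0**2)*(-106 + (5/6)*0**2) + 29150 = 2*((5/6)*0)*(-106 + (5/6)*0) + 29150 = 2*0*(-106 + 0) + 29150 = 2*0*(-106) + 29150 = 0 + 29150 = 29150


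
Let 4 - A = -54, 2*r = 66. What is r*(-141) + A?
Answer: -4595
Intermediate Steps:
r = 33 (r = (½)*66 = 33)
A = 58 (A = 4 - 1*(-54) = 4 + 54 = 58)
r*(-141) + A = 33*(-141) + 58 = -4653 + 58 = -4595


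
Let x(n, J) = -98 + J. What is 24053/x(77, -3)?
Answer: -24053/101 ≈ -238.15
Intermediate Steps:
24053/x(77, -3) = 24053/(-98 - 3) = 24053/(-101) = 24053*(-1/101) = -24053/101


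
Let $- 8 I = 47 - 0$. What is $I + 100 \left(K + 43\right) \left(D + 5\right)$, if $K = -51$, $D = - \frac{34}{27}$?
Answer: $- \frac{647669}{216} \approx -2998.5$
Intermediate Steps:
$D = - \frac{34}{27}$ ($D = \left(-34\right) \frac{1}{27} = - \frac{34}{27} \approx -1.2593$)
$I = - \frac{47}{8}$ ($I = - \frac{47 - 0}{8} = - \frac{47 + 0}{8} = \left(- \frac{1}{8}\right) 47 = - \frac{47}{8} \approx -5.875$)
$I + 100 \left(K + 43\right) \left(D + 5\right) = - \frac{47}{8} + 100 \left(-51 + 43\right) \left(- \frac{34}{27} + 5\right) = - \frac{47}{8} + 100 \left(\left(-8\right) \frac{101}{27}\right) = - \frac{47}{8} + 100 \left(- \frac{808}{27}\right) = - \frac{47}{8} - \frac{80800}{27} = - \frac{647669}{216}$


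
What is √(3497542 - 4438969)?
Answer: 3*I*√104603 ≈ 970.27*I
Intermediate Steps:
√(3497542 - 4438969) = √(-941427) = 3*I*√104603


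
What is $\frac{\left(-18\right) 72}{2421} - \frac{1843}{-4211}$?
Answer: $- \frac{110617}{1132759} \approx -0.097653$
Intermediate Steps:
$\frac{\left(-18\right) 72}{2421} - \frac{1843}{-4211} = \left(-1296\right) \frac{1}{2421} - - \frac{1843}{4211} = - \frac{144}{269} + \frac{1843}{4211} = - \frac{110617}{1132759}$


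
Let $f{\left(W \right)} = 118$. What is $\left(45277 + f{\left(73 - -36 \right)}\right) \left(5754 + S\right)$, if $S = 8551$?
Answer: $649375475$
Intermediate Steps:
$\left(45277 + f{\left(73 - -36 \right)}\right) \left(5754 + S\right) = \left(45277 + 118\right) \left(5754 + 8551\right) = 45395 \cdot 14305 = 649375475$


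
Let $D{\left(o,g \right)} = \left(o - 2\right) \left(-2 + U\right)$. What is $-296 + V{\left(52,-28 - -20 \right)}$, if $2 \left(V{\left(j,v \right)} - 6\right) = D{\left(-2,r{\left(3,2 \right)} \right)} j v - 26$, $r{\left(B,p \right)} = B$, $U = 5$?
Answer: $2193$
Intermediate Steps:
$D{\left(o,g \right)} = -6 + 3 o$ ($D{\left(o,g \right)} = \left(o - 2\right) \left(-2 + 5\right) = \left(-2 + o\right) 3 = -6 + 3 o$)
$V{\left(j,v \right)} = -7 - 6 j v$ ($V{\left(j,v \right)} = 6 + \frac{\left(-6 + 3 \left(-2\right)\right) j v - 26}{2} = 6 + \frac{\left(-6 - 6\right) j v - 26}{2} = 6 + \frac{- 12 j v - 26}{2} = 6 + \frac{-26 - 12 j v}{2} = 6 - \left(13 + 6 j v\right) = -7 - 6 j v$)
$-296 + V{\left(52,-28 - -20 \right)} = -296 - \left(7 + 312 \left(-28 - -20\right)\right) = -296 - \left(7 + 312 \left(-28 + 20\right)\right) = -296 - \left(7 + 312 \left(-8\right)\right) = -296 + \left(-7 + 2496\right) = -296 + 2489 = 2193$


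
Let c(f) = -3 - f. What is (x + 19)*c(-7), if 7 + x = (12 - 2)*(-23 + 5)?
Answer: -672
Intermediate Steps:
x = -187 (x = -7 + (12 - 2)*(-23 + 5) = -7 + 10*(-18) = -7 - 180 = -187)
(x + 19)*c(-7) = (-187 + 19)*(-3 - 1*(-7)) = -168*(-3 + 7) = -168*4 = -672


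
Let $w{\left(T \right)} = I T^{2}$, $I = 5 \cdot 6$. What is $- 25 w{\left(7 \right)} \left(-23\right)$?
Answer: $845250$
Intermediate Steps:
$I = 30$
$w{\left(T \right)} = 30 T^{2}$
$- 25 w{\left(7 \right)} \left(-23\right) = - 25 \cdot 30 \cdot 7^{2} \left(-23\right) = - 25 \cdot 30 \cdot 49 \left(-23\right) = \left(-25\right) 1470 \left(-23\right) = \left(-36750\right) \left(-23\right) = 845250$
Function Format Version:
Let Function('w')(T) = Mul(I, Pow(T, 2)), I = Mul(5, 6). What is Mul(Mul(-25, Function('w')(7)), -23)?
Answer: 845250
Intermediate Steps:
I = 30
Function('w')(T) = Mul(30, Pow(T, 2))
Mul(Mul(-25, Function('w')(7)), -23) = Mul(Mul(-25, Mul(30, Pow(7, 2))), -23) = Mul(Mul(-25, Mul(30, 49)), -23) = Mul(Mul(-25, 1470), -23) = Mul(-36750, -23) = 845250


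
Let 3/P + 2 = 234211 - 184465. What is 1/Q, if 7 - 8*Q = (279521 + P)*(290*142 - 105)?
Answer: -397952/571127034305817 ≈ -6.9678e-10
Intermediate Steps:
P = 3/49744 (P = 3/(-2 + (234211 - 184465)) = 3/(-2 + 49746) = 3/49744 ≈ 6.0309e-5)
Q = -571127034305817/397952 (Q = 7/8 - (279521 + 3/49744)*(290*142 - 105)/8 = 7/8 - 13904492627*(41180 - 105)/397952 = 7/8 - 13904492627*41075/397952 = 7/8 - 1/8*571127034654025/49744 = 7/8 - 571127034654025/397952 = -571127034305817/397952 ≈ -1.4352e+9)
1/Q = 1/(-571127034305817/397952) = -397952/571127034305817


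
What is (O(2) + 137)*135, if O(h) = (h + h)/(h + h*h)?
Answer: 18585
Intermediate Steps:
O(h) = 2*h/(h + h**2) (O(h) = (2*h)/(h + h**2) = 2*h/(h + h**2))
(O(2) + 137)*135 = (2/(1 + 2) + 137)*135 = (2/3 + 137)*135 = (413/3)*135 = 18585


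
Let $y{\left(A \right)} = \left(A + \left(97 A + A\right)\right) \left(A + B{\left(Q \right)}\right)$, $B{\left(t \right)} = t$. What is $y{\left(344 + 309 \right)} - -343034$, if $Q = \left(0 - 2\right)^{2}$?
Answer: $42816113$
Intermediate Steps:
$Q = 4$ ($Q = \left(-2\right)^{2} = 4$)
$y{\left(A \right)} = 99 A \left(4 + A\right)$ ($y{\left(A \right)} = \left(A + \left(97 A + A\right)\right) \left(A + 4\right) = \left(A + 98 A\right) \left(4 + A\right) = 99 A \left(4 + A\right)$)
$y{\left(344 + 309 \right)} - -343034 = 99 \left(344 + 309\right) \left(4 + \left(344 + 309\right)\right) - -343034 = 99 \cdot 653 \left(4 + 653\right) + 343034 = 99 \cdot 653 \cdot 657 + 343034 = 42473079 + 343034 = 42816113$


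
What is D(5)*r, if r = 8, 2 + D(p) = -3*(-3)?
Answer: 56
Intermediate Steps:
D(p) = 7 (D(p) = -2 - 3*(-3) = -2 + 9 = 7)
D(5)*r = 7*8 = 56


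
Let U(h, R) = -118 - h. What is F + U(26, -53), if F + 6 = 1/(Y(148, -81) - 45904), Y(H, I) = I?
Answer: -6897751/45985 ≈ -150.00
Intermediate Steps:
F = -275911/45985 (F = -6 + 1/(-81 - 45904) = -6 + 1/(-45985) = -6 - 1/45985 = -275911/45985 ≈ -6.0000)
F + U(26, -53) = -275911/45985 + (-118 - 1*26) = -275911/45985 + (-118 - 26) = -275911/45985 - 144 = -6897751/45985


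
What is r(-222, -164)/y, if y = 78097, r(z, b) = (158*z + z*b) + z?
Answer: 1110/78097 ≈ 0.014213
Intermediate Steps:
r(z, b) = 159*z + b*z (r(z, b) = (158*z + b*z) + z = 159*z + b*z)
r(-222, -164)/y = -222*(159 - 164)/78097 = -222*(-5)*(1/78097) = 1110*(1/78097) = 1110/78097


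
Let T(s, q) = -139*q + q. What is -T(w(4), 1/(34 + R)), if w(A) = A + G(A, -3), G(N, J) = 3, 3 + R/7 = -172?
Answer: -46/397 ≈ -0.11587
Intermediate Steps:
R = -1225 (R = -21 + 7*(-172) = -21 - 1204 = -1225)
w(A) = 3 + A (w(A) = A + 3 = 3 + A)
T(s, q) = -138*q
-T(w(4), 1/(34 + R)) = -(-138)/(34 - 1225) = -(-138)/(-1191) = -(-138)*(-1)/1191 = -1*46/397 = -46/397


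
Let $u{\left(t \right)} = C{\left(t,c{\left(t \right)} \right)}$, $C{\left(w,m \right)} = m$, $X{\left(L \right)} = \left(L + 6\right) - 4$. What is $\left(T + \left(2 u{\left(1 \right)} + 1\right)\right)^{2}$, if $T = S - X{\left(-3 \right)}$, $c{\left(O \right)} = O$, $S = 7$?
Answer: $121$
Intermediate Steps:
$X{\left(L \right)} = 2 + L$ ($X{\left(L \right)} = \left(6 + L\right) - 4 = 2 + L$)
$u{\left(t \right)} = t$
$T = 8$ ($T = 7 - \left(2 - 3\right) = 7 - -1 = 7 + 1 = 8$)
$\left(T + \left(2 u{\left(1 \right)} + 1\right)\right)^{2} = \left(8 + \left(2 \cdot 1 + 1\right)\right)^{2} = \left(8 + \left(2 + 1\right)\right)^{2} = \left(8 + 3\right)^{2} = 11^{2} = 121$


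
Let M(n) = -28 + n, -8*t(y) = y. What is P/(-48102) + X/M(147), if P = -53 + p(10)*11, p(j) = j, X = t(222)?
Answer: -894409/3816092 ≈ -0.23438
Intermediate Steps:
t(y) = -y/8
X = -111/4 (X = -1/8*222 = -111/4 ≈ -27.750)
P = 57 (P = -53 + 10*11 = -53 + 110 = 57)
P/(-48102) + X/M(147) = 57/(-48102) - 111/(4*(-28 + 147)) = 57*(-1/48102) - 111/4/119 = -19/16034 - 111/4*1/119 = -19/16034 - 111/476 = -894409/3816092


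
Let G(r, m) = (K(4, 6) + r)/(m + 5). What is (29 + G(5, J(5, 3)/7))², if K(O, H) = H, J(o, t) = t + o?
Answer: 1752976/1849 ≈ 948.07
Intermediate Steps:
J(o, t) = o + t
G(r, m) = (6 + r)/(5 + m) (G(r, m) = (6 + r)/(m + 5) = (6 + r)/(5 + m))
(29 + G(5, J(5, 3)/7))² = (29 + (6 + 5)/(5 + (5 + 3)/7))² = (29 + 11/(5 + 8*(⅐)))² = (29 + 11/(5 + 8/7))² = (29 + 11/(43/7))² = (29 + (7/43)*11)² = (29 + 77/43)² = (1324/43)² = 1752976/1849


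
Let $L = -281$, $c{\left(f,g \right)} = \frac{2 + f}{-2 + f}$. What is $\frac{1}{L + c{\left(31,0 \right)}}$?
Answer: $- \frac{29}{8116} \approx -0.0035732$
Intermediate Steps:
$c{\left(f,g \right)} = \frac{2 + f}{-2 + f}$
$\frac{1}{L + c{\left(31,0 \right)}} = \frac{1}{-281 + \frac{2 + 31}{-2 + 31}} = \frac{1}{-281 + \frac{1}{29} \cdot 33} = \frac{1}{-281 + \frac{33}{29}} = \frac{1}{- \frac{8116}{29}} = - \frac{29}{8116}$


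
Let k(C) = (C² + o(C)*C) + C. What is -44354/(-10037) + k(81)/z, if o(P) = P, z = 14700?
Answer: 261507437/49181300 ≈ 5.3172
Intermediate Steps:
k(C) = C + 2*C² (k(C) = (C² + C*C) + C = (C² + C²) + C = 2*C² + C = C + 2*C²)
-44354/(-10037) + k(81)/z = -44354/(-10037) + (81*(1 + 2*81))/14700 = -44354*(-1/10037) + (81*(1 + 162))*(1/14700) = 44354/10037 + (81*163)*(1/14700) = 44354/10037 + 13203*(1/14700) = 44354/10037 + 4401/4900 = 261507437/49181300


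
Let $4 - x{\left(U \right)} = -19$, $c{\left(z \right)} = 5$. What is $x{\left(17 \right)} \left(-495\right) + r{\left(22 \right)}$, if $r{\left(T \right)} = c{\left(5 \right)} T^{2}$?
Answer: $-8965$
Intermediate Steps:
$x{\left(U \right)} = 23$ ($x{\left(U \right)} = 4 - -19 = 4 + 19 = 23$)
$r{\left(T \right)} = 5 T^{2}$
$x{\left(17 \right)} \left(-495\right) + r{\left(22 \right)} = 23 \left(-495\right) + 5 \cdot 22^{2} = -11385 + 5 \cdot 484 = -11385 + 2420 = -8965$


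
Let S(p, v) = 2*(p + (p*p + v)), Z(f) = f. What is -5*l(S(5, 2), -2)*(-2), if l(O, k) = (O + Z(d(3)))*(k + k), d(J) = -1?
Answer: -2520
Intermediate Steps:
S(p, v) = 2*p + 2*v + 2*p² (S(p, v) = 2*(p + (p² + v)) = 2*(p + (v + p²)) = 2*(p + v + p²) = 2*p + 2*v + 2*p²)
l(O, k) = 2*k*(-1 + O) (l(O, k) = (O - 1)*(k + k) = (-1 + O)*(2*k) = 2*k*(-1 + O))
-5*l(S(5, 2), -2)*(-2) = -10*(-2)*(-1 + (2*5 + 2*2 + 2*5²))*(-2) = -10*(-2)*(-1 + (10 + 4 + 2*25))*(-2) = -10*(-2)*(-1 + (10 + 4 + 50))*(-2) = -10*(-2)*(-1 + 64)*(-2) = -10*(-2)*63*(-2) = -5*(-252)*(-2) = 1260*(-2) = -2520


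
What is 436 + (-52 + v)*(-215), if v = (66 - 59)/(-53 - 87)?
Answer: 46507/4 ≈ 11627.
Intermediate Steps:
v = -1/20 (v = 7/(-140) = 7*(-1/140) = -1/20 ≈ -0.050000)
436 + (-52 + v)*(-215) = 436 + (-52 - 1/20)*(-215) = 436 - 1041/20*(-215) = 436 + 44763/4 = 46507/4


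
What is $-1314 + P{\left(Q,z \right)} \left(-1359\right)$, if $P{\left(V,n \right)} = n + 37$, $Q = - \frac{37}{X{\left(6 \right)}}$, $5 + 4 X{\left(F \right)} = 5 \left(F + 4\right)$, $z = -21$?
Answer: $-23058$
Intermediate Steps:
$X{\left(F \right)} = \frac{15}{4} + \frac{5 F}{4}$ ($X{\left(F \right)} = - \frac{5}{4} + \frac{5 \left(F + 4\right)}{4} = - \frac{5}{4} + \frac{5 \left(4 + F\right)}{4} = - \frac{5}{4} + \frac{20 + 5 F}{4} = - \frac{5}{4} + \left(5 + \frac{5 F}{4}\right) = \frac{15}{4} + \frac{5 F}{4}$)
$Q = - \frac{148}{45}$ ($Q = - \frac{37}{\frac{15}{4} + \frac{5}{4} \cdot 6} = - \frac{37}{\frac{15}{4} + \frac{15}{2}} = - \frac{37}{\frac{45}{4}} = \left(-37\right) \frac{4}{45} = - \frac{148}{45} \approx -3.2889$)
$P{\left(V,n \right)} = 37 + n$
$-1314 + P{\left(Q,z \right)} \left(-1359\right) = -1314 + \left(37 - 21\right) \left(-1359\right) = -1314 + 16 \left(-1359\right) = -1314 - 21744 = -23058$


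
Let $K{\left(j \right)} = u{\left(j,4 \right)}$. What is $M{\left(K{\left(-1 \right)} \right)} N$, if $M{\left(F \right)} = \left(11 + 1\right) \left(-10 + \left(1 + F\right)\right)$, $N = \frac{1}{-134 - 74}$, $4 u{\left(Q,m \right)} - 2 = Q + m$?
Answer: $\frac{93}{208} \approx 0.44712$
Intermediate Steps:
$u{\left(Q,m \right)} = \frac{1}{2} + \frac{Q}{4} + \frac{m}{4}$ ($u{\left(Q,m \right)} = \frac{1}{2} + \frac{Q + m}{4} = \frac{1}{2} + \left(\frac{Q}{4} + \frac{m}{4}\right) = \frac{1}{2} + \frac{Q}{4} + \frac{m}{4}$)
$K{\left(j \right)} = \frac{3}{2} + \frac{j}{4}$ ($K{\left(j \right)} = \frac{1}{2} + \frac{j}{4} + \frac{1}{4} \cdot 4 = \frac{1}{2} + \frac{j}{4} + 1 = \frac{3}{2} + \frac{j}{4}$)
$N = - \frac{1}{208}$ ($N = \frac{1}{-208} = - \frac{1}{208} \approx -0.0048077$)
$M{\left(F \right)} = -108 + 12 F$ ($M{\left(F \right)} = 12 \left(-9 + F\right) = -108 + 12 F$)
$M{\left(K{\left(-1 \right)} \right)} N = \left(-108 + 12 \left(\frac{3}{2} + \frac{1}{4} \left(-1\right)\right)\right) \left(- \frac{1}{208}\right) = \left(-108 + 12 \left(\frac{3}{2} - \frac{1}{4}\right)\right) \left(- \frac{1}{208}\right) = \left(-108 + 12 \cdot \frac{5}{4}\right) \left(- \frac{1}{208}\right) = \left(-108 + 15\right) \left(- \frac{1}{208}\right) = \left(-93\right) \left(- \frac{1}{208}\right) = \frac{93}{208}$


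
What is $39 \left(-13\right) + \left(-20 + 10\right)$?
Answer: $-517$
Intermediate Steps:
$39 \left(-13\right) + \left(-20 + 10\right) = -507 - 10 = -517$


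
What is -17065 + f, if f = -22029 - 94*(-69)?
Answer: -32608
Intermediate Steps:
f = -15543 (f = -22029 + 6486 = -15543)
-17065 + f = -17065 - 15543 = -32608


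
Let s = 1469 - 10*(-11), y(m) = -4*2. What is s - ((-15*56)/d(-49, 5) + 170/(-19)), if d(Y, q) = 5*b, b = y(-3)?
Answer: 29772/19 ≈ 1566.9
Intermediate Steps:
y(m) = -8
b = -8
d(Y, q) = -40 (d(Y, q) = 5*(-8) = -40)
s = 1579 (s = 1469 - 1*(-110) = 1469 + 110 = 1579)
s - ((-15*56)/d(-49, 5) + 170/(-19)) = 1579 - (-15*56/(-40) + 170/(-19)) = 1579 - (-840*(-1/40) + 170*(-1/19)) = 1579 - (21 - 170/19) = 1579 - 1*229/19 = 1579 - 229/19 = 29772/19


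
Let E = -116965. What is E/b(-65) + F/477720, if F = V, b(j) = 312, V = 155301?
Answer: -64615817/172510 ≈ -374.56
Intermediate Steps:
F = 155301
E/b(-65) + F/477720 = -116965/312 + 155301/477720 = -116965*1/312 + 155301*(1/477720) = -116965/312 + 51767/159240 = -64615817/172510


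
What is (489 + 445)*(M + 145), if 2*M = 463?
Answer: 351651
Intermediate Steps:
M = 463/2 (M = (1/2)*463 = 463/2 ≈ 231.50)
(489 + 445)*(M + 145) = (489 + 445)*(463/2 + 145) = 934*(753/2) = 351651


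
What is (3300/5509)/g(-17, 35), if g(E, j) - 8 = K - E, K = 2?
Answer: 1100/49581 ≈ 0.022186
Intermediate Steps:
g(E, j) = 10 - E (g(E, j) = 8 + (2 - E) = 10 - E)
(3300/5509)/g(-17, 35) = (3300/5509)/(10 - 1*(-17)) = (3300*(1/5509))/(10 + 17) = (3300/5509)/27 = (3300/5509)*(1/27) = 1100/49581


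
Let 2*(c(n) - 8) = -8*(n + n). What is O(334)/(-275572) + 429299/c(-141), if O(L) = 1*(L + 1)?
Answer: 29575600867/78262448 ≈ 377.90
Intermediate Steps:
c(n) = 8 - 8*n (c(n) = 8 + (-8*(n + n))/2 = 8 + (-16*n)/2 = 8 - 8*n)
O(L) = 1 + L (O(L) = 1*(1 + L) = 1 + L)
O(334)/(-275572) + 429299/c(-141) = (1 + 334)/(-275572) + 429299/(8 - 8*(-141)) = 335*(-1/275572) + 429299/(8 + 1128) = -335/275572 + 429299/1136 = 29575600867/78262448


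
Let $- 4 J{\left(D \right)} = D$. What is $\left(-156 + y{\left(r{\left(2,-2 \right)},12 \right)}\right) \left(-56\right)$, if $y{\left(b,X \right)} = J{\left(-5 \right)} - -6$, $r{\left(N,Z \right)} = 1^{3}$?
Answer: $8330$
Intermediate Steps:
$J{\left(D \right)} = - \frac{D}{4}$
$r{\left(N,Z \right)} = 1$
$y{\left(b,X \right)} = \frac{29}{4}$ ($y{\left(b,X \right)} = \left(- \frac{1}{4}\right) \left(-5\right) - -6 = \frac{5}{4} + 6 = \frac{29}{4}$)
$\left(-156 + y{\left(r{\left(2,-2 \right)},12 \right)}\right) \left(-56\right) = \left(-156 + \frac{29}{4}\right) \left(-56\right) = \left(- \frac{595}{4}\right) \left(-56\right) = 8330$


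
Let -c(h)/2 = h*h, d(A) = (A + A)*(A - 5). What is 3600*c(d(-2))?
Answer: -5644800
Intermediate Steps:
d(A) = 2*A*(-5 + A) (d(A) = (2*A)*(-5 + A) = 2*A*(-5 + A))
c(h) = -2*h**2 (c(h) = -2*h*h = -2*h**2)
3600*c(d(-2)) = 3600*(-2*16*(-5 - 2)**2) = 3600*(-2*(2*(-2)*(-7))**2) = 3600*(-2*28**2) = 3600*(-2*784) = 3600*(-1568) = -5644800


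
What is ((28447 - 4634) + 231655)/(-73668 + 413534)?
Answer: 127734/169933 ≈ 0.75167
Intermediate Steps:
((28447 - 4634) + 231655)/(-73668 + 413534) = (23813 + 231655)/339866 = 255468*(1/339866) = 127734/169933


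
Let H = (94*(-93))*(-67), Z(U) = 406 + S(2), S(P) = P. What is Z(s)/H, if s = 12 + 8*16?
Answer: 68/97619 ≈ 0.00069659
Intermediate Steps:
s = 140 (s = 12 + 128 = 140)
Z(U) = 408 (Z(U) = 406 + 2 = 408)
H = 585714 (H = -8742*(-67) = 585714)
Z(s)/H = 408/585714 = 408*(1/585714) = 68/97619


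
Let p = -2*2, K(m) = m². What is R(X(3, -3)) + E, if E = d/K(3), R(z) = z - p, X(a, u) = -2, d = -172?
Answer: -154/9 ≈ -17.111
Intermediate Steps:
p = -4
R(z) = 4 + z (R(z) = z - 1*(-4) = z + 4 = 4 + z)
E = -172/9 (E = -172/(3²) = -172/9 ≈ -19.111)
R(X(3, -3)) + E = (4 - 2) - 172/9 = 2 - 172/9 = -154/9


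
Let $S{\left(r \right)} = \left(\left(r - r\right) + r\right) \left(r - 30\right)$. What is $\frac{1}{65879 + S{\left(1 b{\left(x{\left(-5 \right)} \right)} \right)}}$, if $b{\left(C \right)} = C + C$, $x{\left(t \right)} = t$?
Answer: $\frac{1}{66279} \approx 1.5088 \cdot 10^{-5}$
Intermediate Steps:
$b{\left(C \right)} = 2 C$
$S{\left(r \right)} = r \left(-30 + r\right)$ ($S{\left(r \right)} = \left(0 + r\right) \left(-30 + r\right) = r \left(-30 + r\right)$)
$\frac{1}{65879 + S{\left(1 b{\left(x{\left(-5 \right)} \right)} \right)}} = \frac{1}{65879 + 1 \cdot 2 \left(-5\right) \left(-30 + 1 \cdot 2 \left(-5\right)\right)} = \frac{1}{65879 + 1 \left(-10\right) \left(-30 + 1 \left(-10\right)\right)} = \frac{1}{65879 - 10 \left(-30 - 10\right)} = \frac{1}{65879 - -400} = \frac{1}{65879 + 400} = \frac{1}{66279}$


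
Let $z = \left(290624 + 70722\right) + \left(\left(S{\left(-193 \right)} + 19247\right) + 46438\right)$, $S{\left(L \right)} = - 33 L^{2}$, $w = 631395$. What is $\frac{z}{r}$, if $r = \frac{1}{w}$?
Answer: $-506496229470$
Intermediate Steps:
$r = \frac{1}{631395} \approx 1.5838 \cdot 10^{-6}$
$z = -802186$ ($z = \left(290624 + 70722\right) + \left(\left(- 33 \left(-193\right)^{2} + 19247\right) + 46438\right) = 361346 + \left(\left(\left(-33\right) 37249 + 19247\right) + 46438\right) = 361346 + \left(\left(-1229217 + 19247\right) + 46438\right) = 361346 + \left(-1209970 + 46438\right) = 361346 - 1163532 = -802186$)
$\frac{z}{r} = - 802186 \frac{1}{\frac{1}{631395}} = \left(-802186\right) 631395 = -506496229470$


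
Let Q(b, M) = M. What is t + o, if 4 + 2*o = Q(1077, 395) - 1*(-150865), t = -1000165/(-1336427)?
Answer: 101072301321/1336427 ≈ 75629.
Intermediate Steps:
t = 1000165/1336427 (t = -1000165*(-1/1336427) = 1000165/1336427 ≈ 0.74839)
o = 75628 (o = -2 + (395 - 1*(-150865))/2 = -2 + (395 + 150865)/2 = -2 + (1/2)*151260 = -2 + 75630 = 75628)
t + o = 1000165/1336427 + 75628 = 101072301321/1336427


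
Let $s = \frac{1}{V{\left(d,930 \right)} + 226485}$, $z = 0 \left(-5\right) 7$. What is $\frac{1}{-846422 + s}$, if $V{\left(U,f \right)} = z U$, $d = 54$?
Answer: $- \frac{226485}{191701886669} \approx -1.1814 \cdot 10^{-6}$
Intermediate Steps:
$z = 0$ ($z = 0 \cdot 7 = 0$)
$V{\left(U,f \right)} = 0$ ($V{\left(U,f \right)} = 0 U = 0$)
$s = \frac{1}{226485}$ ($s = \frac{1}{0 + 226485} = \frac{1}{226485} \approx 4.4153 \cdot 10^{-6}$)
$\frac{1}{-846422 + s} = \frac{1}{-846422 + \frac{1}{226485}} = \frac{1}{- \frac{191701886669}{226485}} = - \frac{226485}{191701886669}$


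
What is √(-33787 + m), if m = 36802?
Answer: 3*√335 ≈ 54.909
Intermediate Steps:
√(-33787 + m) = √(-33787 + 36802) = √3015 = 3*√335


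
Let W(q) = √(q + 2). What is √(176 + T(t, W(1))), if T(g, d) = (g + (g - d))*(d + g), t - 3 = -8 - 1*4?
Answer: √(335 - 9*√3) ≈ 17.872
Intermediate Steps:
W(q) = √(2 + q)
t = -9 (t = 3 + (-8 - 1*4) = 3 + (-8 - 4) = 3 - 12 = -9)
T(g, d) = (d + g)*(-d + 2*g) (T(g, d) = (-d + 2*g)*(d + g) = (d + g)*(-d + 2*g))
√(176 + T(t, W(1))) = √(176 + (-(√(2 + 1))² + 2*(-9)² + √(2 + 1)*(-9))) = √(176 + (-(√3)² + 2*81 + √3*(-9))) = √(176 + (-1*3 + 162 - 9*√3)) = √(176 + (-3 + 162 - 9*√3)) = √(176 + (159 - 9*√3)) = √(335 - 9*√3)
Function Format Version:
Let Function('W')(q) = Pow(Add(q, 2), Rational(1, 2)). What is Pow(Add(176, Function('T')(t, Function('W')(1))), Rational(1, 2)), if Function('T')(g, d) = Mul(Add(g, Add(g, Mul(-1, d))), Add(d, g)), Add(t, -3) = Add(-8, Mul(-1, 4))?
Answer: Pow(Add(335, Mul(-9, Pow(3, Rational(1, 2)))), Rational(1, 2)) ≈ 17.872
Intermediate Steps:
Function('W')(q) = Pow(Add(2, q), Rational(1, 2))
t = -9 (t = Add(3, Add(-8, Mul(-1, 4))) = Add(3, Add(-8, -4)) = Add(3, -12) = -9)
Function('T')(g, d) = Mul(Add(d, g), Add(Mul(-1, d), Mul(2, g))) (Function('T')(g, d) = Mul(Add(Mul(-1, d), Mul(2, g)), Add(d, g)) = Mul(Add(d, g), Add(Mul(-1, d), Mul(2, g))))
Pow(Add(176, Function('T')(t, Function('W')(1))), Rational(1, 2)) = Pow(Add(176, Add(Mul(-1, Pow(Pow(Add(2, 1), Rational(1, 2)), 2)), Mul(2, Pow(-9, 2)), Mul(Pow(Add(2, 1), Rational(1, 2)), -9))), Rational(1, 2)) = Pow(Add(176, Add(Mul(-1, Pow(Pow(3, Rational(1, 2)), 2)), Mul(2, 81), Mul(Pow(3, Rational(1, 2)), -9))), Rational(1, 2)) = Pow(Add(176, Add(Mul(-1, 3), 162, Mul(-9, Pow(3, Rational(1, 2))))), Rational(1, 2)) = Pow(Add(176, Add(-3, 162, Mul(-9, Pow(3, Rational(1, 2))))), Rational(1, 2)) = Pow(Add(176, Add(159, Mul(-9, Pow(3, Rational(1, 2))))), Rational(1, 2)) = Pow(Add(335, Mul(-9, Pow(3, Rational(1, 2)))), Rational(1, 2))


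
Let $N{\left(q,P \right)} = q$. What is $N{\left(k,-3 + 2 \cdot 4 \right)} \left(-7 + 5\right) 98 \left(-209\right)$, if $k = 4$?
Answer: $163856$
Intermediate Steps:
$N{\left(k,-3 + 2 \cdot 4 \right)} \left(-7 + 5\right) 98 \left(-209\right) = 4 \left(-7 + 5\right) 98 \left(-209\right) = 4 \left(-2\right) 98 \left(-209\right) = \left(-8\right) 98 \left(-209\right) = \left(-784\right) \left(-209\right) = 163856$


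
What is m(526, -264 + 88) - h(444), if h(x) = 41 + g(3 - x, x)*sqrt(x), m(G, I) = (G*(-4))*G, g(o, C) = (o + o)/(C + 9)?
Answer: -1106745 + 588*sqrt(111)/151 ≈ -1.1067e+6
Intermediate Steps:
g(o, C) = 2*o/(9 + C) (g(o, C) = (2*o)/(9 + C) = 2*o/(9 + C))
m(G, I) = -4*G**2 (m(G, I) = (-4*G)*G = -4*G**2)
h(x) = 41 + 2*sqrt(x)*(3 - x)/(9 + x) (h(x) = 41 + (2*(3 - x)/(9 + x))*sqrt(x) = 41 + 2*sqrt(x)*(3 - x)/(9 + x))
m(526, -264 + 88) - h(444) = -4*526**2 - (369 + 41*444 + 2*sqrt(444)*(3 - 1*444))/(9 + 444) = -4*276676 - (369 + 18204 + 2*(2*sqrt(111))*(3 - 444))/453 = -1106704 - (369 + 18204 + 2*(2*sqrt(111))*(-441))/453 = -1106704 - (369 + 18204 - 1764*sqrt(111))/453 = -1106704 - (18573 - 1764*sqrt(111))/453 = -1106704 - (41 - 588*sqrt(111)/151) = -1106704 + (-41 + 588*sqrt(111)/151) = -1106745 + 588*sqrt(111)/151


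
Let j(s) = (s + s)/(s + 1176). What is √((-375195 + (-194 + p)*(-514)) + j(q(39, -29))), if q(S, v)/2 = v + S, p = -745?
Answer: √9606229841/299 ≈ 327.80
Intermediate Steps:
q(S, v) = 2*S + 2*v (q(S, v) = 2*(v + S) = 2*(S + v) = 2*S + 2*v)
j(s) = 2*s/(1176 + s) (j(s) = (2*s)/(1176 + s) = 2*s/(1176 + s))
√((-375195 + (-194 + p)*(-514)) + j(q(39, -29))) = √((-375195 + (-194 - 745)*(-514)) + 2*(2*39 + 2*(-29))/(1176 + (2*39 + 2*(-29)))) = √((-375195 - 939*(-514)) + 2*(78 - 58)/(1176 + (78 - 58))) = √((-375195 + 482646) + 2*20/(1176 + 20)) = √(107451 + 2*20/1196) = √(107451 + 2*20*(1/1196)) = √(107451 + 10/299) = √(32127859/299) = √9606229841/299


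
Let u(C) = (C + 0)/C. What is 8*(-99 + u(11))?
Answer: -784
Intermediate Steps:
u(C) = 1 (u(C) = C/C = 1)
8*(-99 + u(11)) = 8*(-99 + 1) = 8*(-98) = -784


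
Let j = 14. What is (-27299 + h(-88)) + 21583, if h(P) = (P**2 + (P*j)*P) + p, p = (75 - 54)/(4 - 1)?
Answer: 110451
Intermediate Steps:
p = 7 (p = 21/3 = 21*(1/3) = 7)
h(P) = 7 + 15*P**2 (h(P) = (P**2 + (P*14)*P) + 7 = (P**2 + (14*P)*P) + 7 = (P**2 + 14*P**2) + 7 = 15*P**2 + 7 = 7 + 15*P**2)
(-27299 + h(-88)) + 21583 = (-27299 + (7 + 15*(-88)**2)) + 21583 = (-27299 + (7 + 15*7744)) + 21583 = (-27299 + (7 + 116160)) + 21583 = (-27299 + 116167) + 21583 = 88868 + 21583 = 110451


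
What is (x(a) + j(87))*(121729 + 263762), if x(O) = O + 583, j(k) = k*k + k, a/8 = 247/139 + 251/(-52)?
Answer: 5722144752453/1807 ≈ 3.1667e+9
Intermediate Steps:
a = -44090/1807 (a = 8*(247/139 + 251/(-52)) = 8*(247*(1/139) + 251*(-1/52)) = 8*(247/139 - 251/52) = 8*(-22045/7228) = -44090/1807 ≈ -24.400)
j(k) = k + k² (j(k) = k² + k = k + k²)
x(O) = 583 + O
(x(a) + j(87))*(121729 + 263762) = ((583 - 44090/1807) + 87*(1 + 87))*(121729 + 263762) = (1009391/1807 + 87*88)*385491 = (1009391/1807 + 7656)*385491 = (14843783/1807)*385491 = 5722144752453/1807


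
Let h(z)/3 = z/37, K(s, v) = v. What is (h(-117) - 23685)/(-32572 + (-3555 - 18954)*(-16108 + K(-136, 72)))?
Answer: -109587/1669263103 ≈ -6.5650e-5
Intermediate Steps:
h(z) = 3*z/37 (h(z) = 3*(z/37) = 3*z/37)
(h(-117) - 23685)/(-32572 + (-3555 - 18954)*(-16108 + K(-136, 72))) = ((3/37)*(-117) - 23685)/(-32572 + (-3555 - 18954)*(-16108 + 72)) = (-351/37 - 23685)/(-32572 - 22509*(-16036)) = -876696/(37*(-32572 + 360954324)) = -876696/37/360921752 = -876696/37*1/360921752 = -109587/1669263103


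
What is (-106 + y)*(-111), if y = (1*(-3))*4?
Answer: 13098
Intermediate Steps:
y = -12 (y = -3*4 = -12)
(-106 + y)*(-111) = (-106 - 12)*(-111) = -118*(-111) = 13098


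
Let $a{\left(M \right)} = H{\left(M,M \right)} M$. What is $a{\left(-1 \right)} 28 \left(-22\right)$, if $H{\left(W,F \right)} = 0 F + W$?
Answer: $-616$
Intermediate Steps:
$H{\left(W,F \right)} = W$ ($H{\left(W,F \right)} = 0 + W = W$)
$a{\left(M \right)} = M^{2}$ ($a{\left(M \right)} = M M = M^{2}$)
$a{\left(-1 \right)} 28 \left(-22\right) = \left(-1\right)^{2} \cdot 28 \left(-22\right) = 1 \cdot 28 \left(-22\right) = 28 \left(-22\right) = -616$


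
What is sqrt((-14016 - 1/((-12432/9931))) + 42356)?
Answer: sqrt(273762594147)/3108 ≈ 168.35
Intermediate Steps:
sqrt((-14016 - 1/((-12432/9931))) + 42356) = sqrt((-14016 - 1/((-12432*1/9931))) + 42356) = sqrt((-14016 - 1/(-12432/9931)) + 42356) = sqrt((-14016 - 1*(-9931/12432)) + 42356) = sqrt((-14016 + 9931/12432) + 42356) = sqrt(-174236981/12432 + 42356) = sqrt(352332811/12432) = sqrt(273762594147)/3108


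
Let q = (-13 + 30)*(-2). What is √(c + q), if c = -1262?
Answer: 36*I ≈ 36.0*I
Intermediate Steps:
q = -34 (q = 17*(-2) = -34)
√(c + q) = √(-1262 - 34) = √(-1296) = 36*I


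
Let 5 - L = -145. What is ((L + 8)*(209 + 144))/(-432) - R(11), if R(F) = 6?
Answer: -29183/216 ≈ -135.11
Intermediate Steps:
L = 150 (L = 5 - 1*(-145) = 5 + 145 = 150)
((L + 8)*(209 + 144))/(-432) - R(11) = ((150 + 8)*(209 + 144))/(-432) - 1*6 = (158*353)*(-1/432) - 6 = 55774*(-1/432) - 6 = -27887/216 - 6 = -29183/216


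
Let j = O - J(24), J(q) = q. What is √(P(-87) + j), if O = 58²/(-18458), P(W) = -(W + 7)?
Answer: 3*√528249502/9229 ≈ 7.4711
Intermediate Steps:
P(W) = -7 - W (P(W) = -(7 + W) = -7 - W)
O = -1682/9229 (O = 3364*(-1/18458) = -1682/9229 ≈ -0.18225)
j = -223178/9229 (j = -1682/9229 - 1*24 = -1682/9229 - 24 = -223178/9229 ≈ -24.182)
√(P(-87) + j) = √((-7 - 1*(-87)) - 223178/9229) = √((-7 + 87) - 223178/9229) = √(80 - 223178/9229) = √(515142/9229) = 3*√528249502/9229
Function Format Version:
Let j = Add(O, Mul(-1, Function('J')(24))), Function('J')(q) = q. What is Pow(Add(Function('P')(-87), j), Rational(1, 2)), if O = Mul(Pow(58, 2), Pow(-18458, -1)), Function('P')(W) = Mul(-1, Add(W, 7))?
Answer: Mul(Rational(3, 9229), Pow(528249502, Rational(1, 2))) ≈ 7.4711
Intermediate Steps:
Function('P')(W) = Add(-7, Mul(-1, W)) (Function('P')(W) = Mul(-1, Add(7, W)) = Add(-7, Mul(-1, W)))
O = Rational(-1682, 9229) (O = Mul(3364, Rational(-1, 18458)) = Rational(-1682, 9229) ≈ -0.18225)
j = Rational(-223178, 9229) (j = Add(Rational(-1682, 9229), Mul(-1, 24)) = Add(Rational(-1682, 9229), -24) = Rational(-223178, 9229) ≈ -24.182)
Pow(Add(Function('P')(-87), j), Rational(1, 2)) = Pow(Add(Add(-7, Mul(-1, -87)), Rational(-223178, 9229)), Rational(1, 2)) = Pow(Add(Add(-7, 87), Rational(-223178, 9229)), Rational(1, 2)) = Pow(Add(80, Rational(-223178, 9229)), Rational(1, 2)) = Pow(Rational(515142, 9229), Rational(1, 2)) = Mul(Rational(3, 9229), Pow(528249502, Rational(1, 2)))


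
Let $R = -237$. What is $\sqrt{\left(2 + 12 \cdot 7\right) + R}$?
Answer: $i \sqrt{151} \approx 12.288 i$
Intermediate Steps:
$\sqrt{\left(2 + 12 \cdot 7\right) + R} = \sqrt{\left(2 + 12 \cdot 7\right) - 237} = \sqrt{\left(2 + 84\right) - 237} = \sqrt{86 - 237} = \sqrt{-151} = i \sqrt{151}$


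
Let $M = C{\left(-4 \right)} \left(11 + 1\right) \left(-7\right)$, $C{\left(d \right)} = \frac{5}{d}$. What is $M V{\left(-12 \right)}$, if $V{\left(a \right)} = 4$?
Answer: $420$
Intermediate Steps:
$M = 105$ ($M = \frac{5}{-4} \left(11 + 1\right) \left(-7\right) = 5 \left(- \frac{1}{4}\right) 12 \left(-7\right) = \left(- \frac{5}{4}\right) 12 \left(-7\right) = \left(-15\right) \left(-7\right) = 105$)
$M V{\left(-12 \right)} = 105 \cdot 4 = 420$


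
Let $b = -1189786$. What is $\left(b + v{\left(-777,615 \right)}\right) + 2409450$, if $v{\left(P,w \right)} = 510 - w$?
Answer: $1219559$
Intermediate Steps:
$\left(b + v{\left(-777,615 \right)}\right) + 2409450 = \left(-1189786 + \left(510 - 615\right)\right) + 2409450 = \left(-1189786 - 105\right) + 2409450 = -1189891 + 2409450 = 1219559$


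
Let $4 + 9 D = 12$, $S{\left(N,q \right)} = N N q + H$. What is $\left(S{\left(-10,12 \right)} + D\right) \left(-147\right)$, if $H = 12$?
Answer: $- \frac{534884}{3} \approx -1.7829 \cdot 10^{5}$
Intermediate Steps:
$S{\left(N,q \right)} = 12 + q N^{2}$ ($S{\left(N,q \right)} = N N q + 12 = N^{2} q + 12 = q N^{2} + 12 = 12 + q N^{2}$)
$D = \frac{8}{9}$ ($D = - \frac{4}{9} + \frac{1}{9} \cdot 12 = - \frac{4}{9} + \frac{4}{3} = \frac{8}{9} \approx 0.88889$)
$\left(S{\left(-10,12 \right)} + D\right) \left(-147\right) = \left(\left(12 + 12 \left(-10\right)^{2}\right) + \frac{8}{9}\right) \left(-147\right) = \left(\left(12 + 12 \cdot 100\right) + \frac{8}{9}\right) \left(-147\right) = \left(\left(12 + 1200\right) + \frac{8}{9}\right) \left(-147\right) = \left(1212 + \frac{8}{9}\right) \left(-147\right) = \frac{10916}{9} \left(-147\right) = - \frac{534884}{3}$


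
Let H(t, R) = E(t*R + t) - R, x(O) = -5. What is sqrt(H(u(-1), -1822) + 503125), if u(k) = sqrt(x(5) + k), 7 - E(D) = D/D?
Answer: sqrt(504953) ≈ 710.60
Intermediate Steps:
E(D) = 6 (E(D) = 7 - D/D = 7 - 1*1 = 7 - 1 = 6)
u(k) = sqrt(-5 + k)
H(t, R) = 6 - R
sqrt(H(u(-1), -1822) + 503125) = sqrt((6 - 1*(-1822)) + 503125) = sqrt((6 + 1822) + 503125) = sqrt(1828 + 503125) = sqrt(504953)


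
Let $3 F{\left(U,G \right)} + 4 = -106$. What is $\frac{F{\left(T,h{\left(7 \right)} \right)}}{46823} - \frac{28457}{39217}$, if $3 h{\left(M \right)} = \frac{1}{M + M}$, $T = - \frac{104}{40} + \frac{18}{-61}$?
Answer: $- \frac{4001640203}{5508772773} \approx -0.72641$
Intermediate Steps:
$T = - \frac{883}{305}$ ($T = \left(-104\right) \frac{1}{40} + 18 \left(- \frac{1}{61}\right) = - \frac{13}{5} - \frac{18}{61} = - \frac{883}{305} \approx -2.8951$)
$h{\left(M \right)} = \frac{1}{6 M}$ ($h{\left(M \right)} = \frac{1}{3 \left(M + M\right)} = \frac{1}{3 \cdot 2 M} = \frac{\frac{1}{2} \frac{1}{M}}{3} = \frac{1}{6 M}$)
$F{\left(U,G \right)} = - \frac{110}{3}$ ($F{\left(U,G \right)} = - \frac{4}{3} + \frac{1}{3} \left(-106\right) = - \frac{4}{3} - \frac{106}{3} = - \frac{110}{3}$)
$\frac{F{\left(T,h{\left(7 \right)} \right)}}{46823} - \frac{28457}{39217} = - \frac{110}{3 \cdot 46823} - \frac{28457}{39217} = \left(- \frac{110}{3}\right) \frac{1}{46823} - \frac{28457}{39217} = - \frac{110}{140469} - \frac{28457}{39217} = - \frac{4001640203}{5508772773}$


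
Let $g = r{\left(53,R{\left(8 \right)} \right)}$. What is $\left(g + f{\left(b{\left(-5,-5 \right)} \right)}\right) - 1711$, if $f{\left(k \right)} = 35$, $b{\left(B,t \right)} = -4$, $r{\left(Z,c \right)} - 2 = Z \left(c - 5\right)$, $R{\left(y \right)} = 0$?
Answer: $-1939$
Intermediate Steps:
$r{\left(Z,c \right)} = 2 + Z \left(-5 + c\right)$ ($r{\left(Z,c \right)} = 2 + Z \left(c - 5\right) = 2 + Z \left(-5 + c\right)$)
$g = -263$ ($g = 2 - 265 + 53 \cdot 0 = 2 - 265 + 0 = -263$)
$\left(g + f{\left(b{\left(-5,-5 \right)} \right)}\right) - 1711 = \left(-263 + 35\right) - 1711 = -228 - 1711 = -1939$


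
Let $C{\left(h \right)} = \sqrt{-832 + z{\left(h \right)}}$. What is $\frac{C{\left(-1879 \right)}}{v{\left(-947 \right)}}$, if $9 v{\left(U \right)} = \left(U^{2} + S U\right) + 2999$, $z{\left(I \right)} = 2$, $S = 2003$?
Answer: $- \frac{9 i \sqrt{830}}{997033} \approx - 0.00026006 i$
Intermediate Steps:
$C{\left(h \right)} = i \sqrt{830}$ ($C{\left(h \right)} = \sqrt{-832 + 2} = \sqrt{-830} = i \sqrt{830}$)
$v{\left(U \right)} = \frac{2999}{9} + \frac{U^{2}}{9} + \frac{2003 U}{9}$ ($v{\left(U \right)} = \frac{\left(U^{2} + 2003 U\right) + 2999}{9} = \frac{2999 + U^{2} + 2003 U}{9} = \frac{2999}{9} + \frac{U^{2}}{9} + \frac{2003 U}{9}$)
$\frac{C{\left(-1879 \right)}}{v{\left(-947 \right)}} = \frac{i \sqrt{830}}{\frac{2999}{9} + \frac{\left(-947\right)^{2}}{9} + \frac{2003}{9} \left(-947\right)} = \frac{i \sqrt{830}}{\frac{2999}{9} + \frac{1}{9} \cdot 896809 - \frac{1896841}{9}} = \frac{i \sqrt{830}}{\frac{2999}{9} + \frac{896809}{9} - \frac{1896841}{9}} = \frac{i \sqrt{830}}{- \frac{997033}{9}} = i \sqrt{830} \left(- \frac{9}{997033}\right) = - \frac{9 i \sqrt{830}}{997033}$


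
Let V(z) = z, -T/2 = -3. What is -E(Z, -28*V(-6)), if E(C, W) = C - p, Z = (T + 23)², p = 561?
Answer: -280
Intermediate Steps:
T = 6 (T = -2*(-3) = 6)
Z = 841 (Z = (6 + 23)² = 29² = 841)
E(C, W) = -561 + C (E(C, W) = C - 1*561 = C - 561 = -561 + C)
-E(Z, -28*V(-6)) = -(-561 + 841) = -1*280 = -280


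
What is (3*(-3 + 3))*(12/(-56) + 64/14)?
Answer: 0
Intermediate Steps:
(3*(-3 + 3))*(12/(-56) + 64/14) = (3*0)*(12*(-1/56) + 64*(1/14)) = 0*(-3/14 + 32/7) = 0*(61/14) = 0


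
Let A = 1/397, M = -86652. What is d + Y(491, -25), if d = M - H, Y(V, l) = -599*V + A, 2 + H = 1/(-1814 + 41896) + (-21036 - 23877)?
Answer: -5344167570999/15912554 ≈ -3.3585e+5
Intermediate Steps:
H = -1800283029/40082 (H = -2 + (1/(-1814 + 41896) + (-21036 - 23877)) = -2 + (1/40082 - 44913) = -2 - 1800202865/40082 = -1800283029/40082 ≈ -44915.)
A = 1/397 ≈ 0.0025189
Y(V, l) = 1/397 - 599*V (Y(V, l) = -599*V + 1/397 = 1/397 - 599*V)
d = -1672902435/40082 (d = -86652 - 1*(-1800283029/40082) = -86652 + 1800283029/40082 = -1672902435/40082 ≈ -41737.)
d + Y(491, -25) = -1672902435/40082 + (1/397 - 599*491) = -1672902435/40082 + (1/397 - 294109) = -1672902435/40082 - 116761272/397 = -5344167570999/15912554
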